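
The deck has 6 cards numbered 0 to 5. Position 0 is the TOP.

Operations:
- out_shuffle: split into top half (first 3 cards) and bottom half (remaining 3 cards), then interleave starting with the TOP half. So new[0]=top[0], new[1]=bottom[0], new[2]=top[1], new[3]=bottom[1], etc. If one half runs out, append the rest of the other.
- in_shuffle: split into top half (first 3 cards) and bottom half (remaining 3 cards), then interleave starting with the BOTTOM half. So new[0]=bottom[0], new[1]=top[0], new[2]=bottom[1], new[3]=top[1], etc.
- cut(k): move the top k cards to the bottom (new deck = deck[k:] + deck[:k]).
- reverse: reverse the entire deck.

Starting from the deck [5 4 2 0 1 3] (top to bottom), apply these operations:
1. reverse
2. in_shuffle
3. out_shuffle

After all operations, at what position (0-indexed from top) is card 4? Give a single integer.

After op 1 (reverse): [3 1 0 2 4 5]
After op 2 (in_shuffle): [2 3 4 1 5 0]
After op 3 (out_shuffle): [2 1 3 5 4 0]
Card 4 is at position 4.

Answer: 4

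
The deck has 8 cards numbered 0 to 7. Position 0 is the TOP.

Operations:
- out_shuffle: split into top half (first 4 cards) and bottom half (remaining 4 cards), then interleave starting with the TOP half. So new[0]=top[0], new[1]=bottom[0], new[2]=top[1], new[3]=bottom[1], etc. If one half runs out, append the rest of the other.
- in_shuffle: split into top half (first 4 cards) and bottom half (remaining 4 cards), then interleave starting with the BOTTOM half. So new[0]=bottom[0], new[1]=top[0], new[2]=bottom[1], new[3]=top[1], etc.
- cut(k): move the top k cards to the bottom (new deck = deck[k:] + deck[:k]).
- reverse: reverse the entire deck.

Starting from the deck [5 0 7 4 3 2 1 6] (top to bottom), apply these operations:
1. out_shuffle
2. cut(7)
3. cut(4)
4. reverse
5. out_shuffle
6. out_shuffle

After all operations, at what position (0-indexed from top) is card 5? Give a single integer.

Answer: 1

Derivation:
After op 1 (out_shuffle): [5 3 0 2 7 1 4 6]
After op 2 (cut(7)): [6 5 3 0 2 7 1 4]
After op 3 (cut(4)): [2 7 1 4 6 5 3 0]
After op 4 (reverse): [0 3 5 6 4 1 7 2]
After op 5 (out_shuffle): [0 4 3 1 5 7 6 2]
After op 6 (out_shuffle): [0 5 4 7 3 6 1 2]
Card 5 is at position 1.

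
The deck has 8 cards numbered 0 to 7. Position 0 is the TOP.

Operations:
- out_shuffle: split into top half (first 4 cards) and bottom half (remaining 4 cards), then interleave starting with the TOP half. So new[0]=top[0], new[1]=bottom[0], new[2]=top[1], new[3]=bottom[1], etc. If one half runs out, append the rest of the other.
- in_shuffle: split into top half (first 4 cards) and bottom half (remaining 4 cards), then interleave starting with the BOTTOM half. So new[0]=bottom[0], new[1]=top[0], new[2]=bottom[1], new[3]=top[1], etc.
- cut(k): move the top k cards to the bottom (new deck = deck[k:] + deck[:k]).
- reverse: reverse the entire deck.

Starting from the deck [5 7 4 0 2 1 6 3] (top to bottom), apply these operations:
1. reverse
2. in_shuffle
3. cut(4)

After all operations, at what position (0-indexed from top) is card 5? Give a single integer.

Answer: 2

Derivation:
After op 1 (reverse): [3 6 1 2 0 4 7 5]
After op 2 (in_shuffle): [0 3 4 6 7 1 5 2]
After op 3 (cut(4)): [7 1 5 2 0 3 4 6]
Card 5 is at position 2.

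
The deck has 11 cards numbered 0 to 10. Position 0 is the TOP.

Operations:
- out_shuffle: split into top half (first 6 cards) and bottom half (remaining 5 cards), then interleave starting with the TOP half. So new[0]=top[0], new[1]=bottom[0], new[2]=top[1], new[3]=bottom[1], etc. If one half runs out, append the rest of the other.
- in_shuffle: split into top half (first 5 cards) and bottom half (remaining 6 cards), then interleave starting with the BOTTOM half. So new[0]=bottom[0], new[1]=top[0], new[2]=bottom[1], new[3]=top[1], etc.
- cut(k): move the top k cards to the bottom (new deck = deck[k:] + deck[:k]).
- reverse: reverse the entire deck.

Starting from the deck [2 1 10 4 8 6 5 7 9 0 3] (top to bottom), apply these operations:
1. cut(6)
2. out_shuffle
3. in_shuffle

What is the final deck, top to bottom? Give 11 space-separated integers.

After op 1 (cut(6)): [5 7 9 0 3 2 1 10 4 8 6]
After op 2 (out_shuffle): [5 1 7 10 9 4 0 8 3 6 2]
After op 3 (in_shuffle): [4 5 0 1 8 7 3 10 6 9 2]

Answer: 4 5 0 1 8 7 3 10 6 9 2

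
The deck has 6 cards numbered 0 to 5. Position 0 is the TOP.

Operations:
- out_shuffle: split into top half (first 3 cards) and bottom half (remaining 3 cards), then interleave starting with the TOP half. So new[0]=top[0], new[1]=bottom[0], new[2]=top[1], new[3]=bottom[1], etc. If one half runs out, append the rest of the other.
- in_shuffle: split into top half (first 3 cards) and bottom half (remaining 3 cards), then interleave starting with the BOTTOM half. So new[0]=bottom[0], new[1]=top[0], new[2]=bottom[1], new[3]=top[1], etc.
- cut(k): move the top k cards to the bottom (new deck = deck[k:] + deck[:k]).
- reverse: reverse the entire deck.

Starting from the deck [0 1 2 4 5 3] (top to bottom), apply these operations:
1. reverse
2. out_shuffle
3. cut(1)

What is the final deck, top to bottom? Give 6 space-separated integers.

Answer: 2 5 1 4 0 3

Derivation:
After op 1 (reverse): [3 5 4 2 1 0]
After op 2 (out_shuffle): [3 2 5 1 4 0]
After op 3 (cut(1)): [2 5 1 4 0 3]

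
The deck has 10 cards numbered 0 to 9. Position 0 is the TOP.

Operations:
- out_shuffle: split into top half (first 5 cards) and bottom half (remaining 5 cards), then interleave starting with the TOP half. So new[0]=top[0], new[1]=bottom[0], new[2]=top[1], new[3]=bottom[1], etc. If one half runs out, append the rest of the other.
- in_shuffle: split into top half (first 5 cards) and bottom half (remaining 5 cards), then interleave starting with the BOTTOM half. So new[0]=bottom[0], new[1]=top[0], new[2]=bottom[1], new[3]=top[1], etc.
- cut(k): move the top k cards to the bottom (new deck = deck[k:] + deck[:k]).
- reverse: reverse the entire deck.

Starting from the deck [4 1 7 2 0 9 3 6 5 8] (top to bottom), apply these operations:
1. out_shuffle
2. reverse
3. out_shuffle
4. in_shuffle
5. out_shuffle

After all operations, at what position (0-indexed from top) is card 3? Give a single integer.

After op 1 (out_shuffle): [4 9 1 3 7 6 2 5 0 8]
After op 2 (reverse): [8 0 5 2 6 7 3 1 9 4]
After op 3 (out_shuffle): [8 7 0 3 5 1 2 9 6 4]
After op 4 (in_shuffle): [1 8 2 7 9 0 6 3 4 5]
After op 5 (out_shuffle): [1 0 8 6 2 3 7 4 9 5]
Card 3 is at position 5.

Answer: 5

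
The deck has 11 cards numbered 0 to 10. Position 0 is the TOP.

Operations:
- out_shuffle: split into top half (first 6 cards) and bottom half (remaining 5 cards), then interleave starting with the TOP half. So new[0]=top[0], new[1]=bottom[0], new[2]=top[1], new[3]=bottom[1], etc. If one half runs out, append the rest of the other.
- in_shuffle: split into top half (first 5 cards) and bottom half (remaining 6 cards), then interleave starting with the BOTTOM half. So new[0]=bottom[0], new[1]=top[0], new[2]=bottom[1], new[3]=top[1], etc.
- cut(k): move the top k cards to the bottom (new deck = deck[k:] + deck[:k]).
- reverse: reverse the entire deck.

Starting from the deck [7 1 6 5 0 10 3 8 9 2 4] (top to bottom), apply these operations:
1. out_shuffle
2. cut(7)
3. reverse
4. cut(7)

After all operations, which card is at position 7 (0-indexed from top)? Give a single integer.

After op 1 (out_shuffle): [7 3 1 8 6 9 5 2 0 4 10]
After op 2 (cut(7)): [2 0 4 10 7 3 1 8 6 9 5]
After op 3 (reverse): [5 9 6 8 1 3 7 10 4 0 2]
After op 4 (cut(7)): [10 4 0 2 5 9 6 8 1 3 7]
Position 7: card 8.

Answer: 8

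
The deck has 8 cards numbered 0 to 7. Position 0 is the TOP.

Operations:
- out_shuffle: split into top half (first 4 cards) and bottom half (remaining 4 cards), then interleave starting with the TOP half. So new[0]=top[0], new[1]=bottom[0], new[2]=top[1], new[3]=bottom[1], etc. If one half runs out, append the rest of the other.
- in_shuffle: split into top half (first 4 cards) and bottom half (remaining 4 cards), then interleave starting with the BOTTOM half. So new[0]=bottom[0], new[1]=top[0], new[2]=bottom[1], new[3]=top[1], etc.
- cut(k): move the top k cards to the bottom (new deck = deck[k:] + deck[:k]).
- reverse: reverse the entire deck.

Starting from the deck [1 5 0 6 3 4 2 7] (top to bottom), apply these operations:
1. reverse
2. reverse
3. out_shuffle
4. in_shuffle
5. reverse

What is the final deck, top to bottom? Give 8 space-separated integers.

Answer: 4 7 5 6 3 2 1 0

Derivation:
After op 1 (reverse): [7 2 4 3 6 0 5 1]
After op 2 (reverse): [1 5 0 6 3 4 2 7]
After op 3 (out_shuffle): [1 3 5 4 0 2 6 7]
After op 4 (in_shuffle): [0 1 2 3 6 5 7 4]
After op 5 (reverse): [4 7 5 6 3 2 1 0]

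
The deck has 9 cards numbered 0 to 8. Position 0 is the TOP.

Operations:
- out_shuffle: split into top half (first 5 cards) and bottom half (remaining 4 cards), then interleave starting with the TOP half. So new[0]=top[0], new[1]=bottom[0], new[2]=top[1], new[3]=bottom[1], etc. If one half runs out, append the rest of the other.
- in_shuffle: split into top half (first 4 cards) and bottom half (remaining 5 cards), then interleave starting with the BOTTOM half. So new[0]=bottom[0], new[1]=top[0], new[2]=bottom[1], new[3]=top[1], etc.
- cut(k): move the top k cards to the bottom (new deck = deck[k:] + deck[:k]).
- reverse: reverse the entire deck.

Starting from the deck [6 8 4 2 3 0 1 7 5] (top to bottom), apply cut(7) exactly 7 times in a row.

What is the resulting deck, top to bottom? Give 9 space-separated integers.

Answer: 3 0 1 7 5 6 8 4 2

Derivation:
After op 1 (cut(7)): [7 5 6 8 4 2 3 0 1]
After op 2 (cut(7)): [0 1 7 5 6 8 4 2 3]
After op 3 (cut(7)): [2 3 0 1 7 5 6 8 4]
After op 4 (cut(7)): [8 4 2 3 0 1 7 5 6]
After op 5 (cut(7)): [5 6 8 4 2 3 0 1 7]
After op 6 (cut(7)): [1 7 5 6 8 4 2 3 0]
After op 7 (cut(7)): [3 0 1 7 5 6 8 4 2]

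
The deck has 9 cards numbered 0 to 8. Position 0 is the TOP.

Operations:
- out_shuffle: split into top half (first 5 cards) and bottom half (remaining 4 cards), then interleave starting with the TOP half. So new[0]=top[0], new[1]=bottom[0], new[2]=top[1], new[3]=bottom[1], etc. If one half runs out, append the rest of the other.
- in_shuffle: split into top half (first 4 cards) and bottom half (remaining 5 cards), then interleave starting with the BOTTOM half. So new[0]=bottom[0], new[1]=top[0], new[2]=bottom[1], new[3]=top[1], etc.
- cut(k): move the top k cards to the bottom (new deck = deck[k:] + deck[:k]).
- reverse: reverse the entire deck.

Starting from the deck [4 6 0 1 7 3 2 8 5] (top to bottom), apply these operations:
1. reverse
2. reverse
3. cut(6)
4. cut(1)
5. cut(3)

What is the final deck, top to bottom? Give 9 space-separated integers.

After op 1 (reverse): [5 8 2 3 7 1 0 6 4]
After op 2 (reverse): [4 6 0 1 7 3 2 8 5]
After op 3 (cut(6)): [2 8 5 4 6 0 1 7 3]
After op 4 (cut(1)): [8 5 4 6 0 1 7 3 2]
After op 5 (cut(3)): [6 0 1 7 3 2 8 5 4]

Answer: 6 0 1 7 3 2 8 5 4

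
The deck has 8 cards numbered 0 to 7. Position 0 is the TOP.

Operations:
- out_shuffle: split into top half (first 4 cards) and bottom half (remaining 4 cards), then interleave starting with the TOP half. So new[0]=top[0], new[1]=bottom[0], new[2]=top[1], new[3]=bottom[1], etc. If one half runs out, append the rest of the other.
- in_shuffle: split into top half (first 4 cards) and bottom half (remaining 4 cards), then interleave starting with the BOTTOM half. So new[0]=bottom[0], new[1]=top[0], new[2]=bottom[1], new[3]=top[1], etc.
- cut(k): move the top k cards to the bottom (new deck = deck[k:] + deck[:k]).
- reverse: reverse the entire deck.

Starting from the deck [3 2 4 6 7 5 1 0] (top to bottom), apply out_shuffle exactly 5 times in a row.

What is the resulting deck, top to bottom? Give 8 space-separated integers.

After op 1 (out_shuffle): [3 7 2 5 4 1 6 0]
After op 2 (out_shuffle): [3 4 7 1 2 6 5 0]
After op 3 (out_shuffle): [3 2 4 6 7 5 1 0]
After op 4 (out_shuffle): [3 7 2 5 4 1 6 0]
After op 5 (out_shuffle): [3 4 7 1 2 6 5 0]

Answer: 3 4 7 1 2 6 5 0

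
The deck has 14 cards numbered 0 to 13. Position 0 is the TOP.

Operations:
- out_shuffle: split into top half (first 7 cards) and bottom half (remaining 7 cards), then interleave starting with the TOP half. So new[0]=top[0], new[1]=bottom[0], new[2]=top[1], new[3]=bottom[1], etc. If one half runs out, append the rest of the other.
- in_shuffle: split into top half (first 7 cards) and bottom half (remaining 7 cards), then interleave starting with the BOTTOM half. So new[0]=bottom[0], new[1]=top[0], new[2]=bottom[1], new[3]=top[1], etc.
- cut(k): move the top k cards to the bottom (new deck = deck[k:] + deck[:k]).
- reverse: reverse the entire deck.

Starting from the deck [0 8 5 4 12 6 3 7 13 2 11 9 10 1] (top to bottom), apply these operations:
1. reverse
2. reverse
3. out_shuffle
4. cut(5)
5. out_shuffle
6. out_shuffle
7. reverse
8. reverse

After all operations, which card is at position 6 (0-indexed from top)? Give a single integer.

Answer: 1

Derivation:
After op 1 (reverse): [1 10 9 11 2 13 7 3 6 12 4 5 8 0]
After op 2 (reverse): [0 8 5 4 12 6 3 7 13 2 11 9 10 1]
After op 3 (out_shuffle): [0 7 8 13 5 2 4 11 12 9 6 10 3 1]
After op 4 (cut(5)): [2 4 11 12 9 6 10 3 1 0 7 8 13 5]
After op 5 (out_shuffle): [2 3 4 1 11 0 12 7 9 8 6 13 10 5]
After op 6 (out_shuffle): [2 7 3 9 4 8 1 6 11 13 0 10 12 5]
After op 7 (reverse): [5 12 10 0 13 11 6 1 8 4 9 3 7 2]
After op 8 (reverse): [2 7 3 9 4 8 1 6 11 13 0 10 12 5]
Position 6: card 1.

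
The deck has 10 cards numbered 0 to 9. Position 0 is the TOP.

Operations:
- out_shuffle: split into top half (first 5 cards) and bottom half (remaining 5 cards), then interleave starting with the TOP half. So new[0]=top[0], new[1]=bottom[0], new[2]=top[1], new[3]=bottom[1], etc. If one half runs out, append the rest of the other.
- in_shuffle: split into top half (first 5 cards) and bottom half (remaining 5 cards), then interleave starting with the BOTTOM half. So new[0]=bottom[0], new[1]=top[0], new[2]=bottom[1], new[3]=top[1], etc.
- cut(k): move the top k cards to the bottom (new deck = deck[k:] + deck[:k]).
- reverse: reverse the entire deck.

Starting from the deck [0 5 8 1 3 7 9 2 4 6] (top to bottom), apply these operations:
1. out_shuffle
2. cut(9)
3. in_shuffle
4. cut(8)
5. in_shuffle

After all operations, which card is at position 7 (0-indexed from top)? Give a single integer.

Answer: 6

Derivation:
After op 1 (out_shuffle): [0 7 5 9 8 2 1 4 3 6]
After op 2 (cut(9)): [6 0 7 5 9 8 2 1 4 3]
After op 3 (in_shuffle): [8 6 2 0 1 7 4 5 3 9]
After op 4 (cut(8)): [3 9 8 6 2 0 1 7 4 5]
After op 5 (in_shuffle): [0 3 1 9 7 8 4 6 5 2]
Position 7: card 6.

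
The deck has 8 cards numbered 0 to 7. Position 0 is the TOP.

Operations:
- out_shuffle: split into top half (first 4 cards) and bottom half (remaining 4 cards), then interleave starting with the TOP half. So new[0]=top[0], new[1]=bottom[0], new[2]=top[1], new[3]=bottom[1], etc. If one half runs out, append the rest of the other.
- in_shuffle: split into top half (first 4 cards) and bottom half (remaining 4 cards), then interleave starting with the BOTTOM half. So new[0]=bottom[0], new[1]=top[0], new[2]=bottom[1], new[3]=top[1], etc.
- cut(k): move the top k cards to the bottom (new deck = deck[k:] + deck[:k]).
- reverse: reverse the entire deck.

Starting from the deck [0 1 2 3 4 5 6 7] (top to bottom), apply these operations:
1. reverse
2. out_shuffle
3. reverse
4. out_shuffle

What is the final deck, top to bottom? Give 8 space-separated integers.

After op 1 (reverse): [7 6 5 4 3 2 1 0]
After op 2 (out_shuffle): [7 3 6 2 5 1 4 0]
After op 3 (reverse): [0 4 1 5 2 6 3 7]
After op 4 (out_shuffle): [0 2 4 6 1 3 5 7]

Answer: 0 2 4 6 1 3 5 7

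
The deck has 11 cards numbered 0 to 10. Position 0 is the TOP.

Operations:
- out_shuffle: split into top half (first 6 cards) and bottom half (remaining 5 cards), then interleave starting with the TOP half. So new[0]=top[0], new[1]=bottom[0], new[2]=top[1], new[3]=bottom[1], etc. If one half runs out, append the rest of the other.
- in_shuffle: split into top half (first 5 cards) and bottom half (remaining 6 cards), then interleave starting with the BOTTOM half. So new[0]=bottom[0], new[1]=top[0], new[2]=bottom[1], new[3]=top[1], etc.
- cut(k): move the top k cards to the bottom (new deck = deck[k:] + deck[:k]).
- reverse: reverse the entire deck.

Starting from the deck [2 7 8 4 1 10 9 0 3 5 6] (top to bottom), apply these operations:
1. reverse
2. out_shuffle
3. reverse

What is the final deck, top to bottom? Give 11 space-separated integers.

After op 1 (reverse): [6 5 3 0 9 10 1 4 8 7 2]
After op 2 (out_shuffle): [6 1 5 4 3 8 0 7 9 2 10]
After op 3 (reverse): [10 2 9 7 0 8 3 4 5 1 6]

Answer: 10 2 9 7 0 8 3 4 5 1 6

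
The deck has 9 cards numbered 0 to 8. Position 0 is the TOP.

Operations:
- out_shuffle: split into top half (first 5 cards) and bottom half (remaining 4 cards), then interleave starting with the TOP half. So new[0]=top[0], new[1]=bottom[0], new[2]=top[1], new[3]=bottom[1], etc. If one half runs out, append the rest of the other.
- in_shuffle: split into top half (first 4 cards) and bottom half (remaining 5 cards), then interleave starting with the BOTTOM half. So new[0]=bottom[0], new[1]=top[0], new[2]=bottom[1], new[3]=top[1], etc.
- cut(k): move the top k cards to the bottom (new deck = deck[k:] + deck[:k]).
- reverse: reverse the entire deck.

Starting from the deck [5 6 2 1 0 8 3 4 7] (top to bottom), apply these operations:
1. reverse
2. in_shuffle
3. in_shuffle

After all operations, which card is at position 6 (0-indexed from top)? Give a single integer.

After op 1 (reverse): [7 4 3 8 0 1 2 6 5]
After op 2 (in_shuffle): [0 7 1 4 2 3 6 8 5]
After op 3 (in_shuffle): [2 0 3 7 6 1 8 4 5]
Position 6: card 8.

Answer: 8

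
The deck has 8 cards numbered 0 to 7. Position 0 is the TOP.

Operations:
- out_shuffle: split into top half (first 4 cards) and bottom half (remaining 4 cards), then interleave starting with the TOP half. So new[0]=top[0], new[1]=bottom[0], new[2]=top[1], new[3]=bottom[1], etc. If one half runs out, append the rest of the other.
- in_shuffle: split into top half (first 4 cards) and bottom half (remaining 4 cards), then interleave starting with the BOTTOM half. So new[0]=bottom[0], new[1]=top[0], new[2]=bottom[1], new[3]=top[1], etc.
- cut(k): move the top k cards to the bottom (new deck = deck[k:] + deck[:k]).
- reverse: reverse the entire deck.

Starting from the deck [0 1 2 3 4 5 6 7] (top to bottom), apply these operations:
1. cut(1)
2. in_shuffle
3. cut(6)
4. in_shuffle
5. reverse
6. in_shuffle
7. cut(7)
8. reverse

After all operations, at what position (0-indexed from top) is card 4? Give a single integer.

After op 1 (cut(1)): [1 2 3 4 5 6 7 0]
After op 2 (in_shuffle): [5 1 6 2 7 3 0 4]
After op 3 (cut(6)): [0 4 5 1 6 2 7 3]
After op 4 (in_shuffle): [6 0 2 4 7 5 3 1]
After op 5 (reverse): [1 3 5 7 4 2 0 6]
After op 6 (in_shuffle): [4 1 2 3 0 5 6 7]
After op 7 (cut(7)): [7 4 1 2 3 0 5 6]
After op 8 (reverse): [6 5 0 3 2 1 4 7]
Card 4 is at position 6.

Answer: 6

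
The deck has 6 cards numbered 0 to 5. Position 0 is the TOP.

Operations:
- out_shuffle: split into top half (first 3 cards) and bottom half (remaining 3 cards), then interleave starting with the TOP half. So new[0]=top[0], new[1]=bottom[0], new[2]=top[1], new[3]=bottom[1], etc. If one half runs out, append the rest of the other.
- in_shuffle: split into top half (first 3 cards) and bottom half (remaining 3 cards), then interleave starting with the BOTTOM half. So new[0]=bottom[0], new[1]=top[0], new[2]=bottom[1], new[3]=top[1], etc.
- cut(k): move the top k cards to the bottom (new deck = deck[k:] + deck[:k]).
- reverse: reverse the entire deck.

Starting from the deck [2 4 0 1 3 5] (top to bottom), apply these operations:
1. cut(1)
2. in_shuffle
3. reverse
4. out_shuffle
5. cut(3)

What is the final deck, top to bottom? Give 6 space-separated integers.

After op 1 (cut(1)): [4 0 1 3 5 2]
After op 2 (in_shuffle): [3 4 5 0 2 1]
After op 3 (reverse): [1 2 0 5 4 3]
After op 4 (out_shuffle): [1 5 2 4 0 3]
After op 5 (cut(3)): [4 0 3 1 5 2]

Answer: 4 0 3 1 5 2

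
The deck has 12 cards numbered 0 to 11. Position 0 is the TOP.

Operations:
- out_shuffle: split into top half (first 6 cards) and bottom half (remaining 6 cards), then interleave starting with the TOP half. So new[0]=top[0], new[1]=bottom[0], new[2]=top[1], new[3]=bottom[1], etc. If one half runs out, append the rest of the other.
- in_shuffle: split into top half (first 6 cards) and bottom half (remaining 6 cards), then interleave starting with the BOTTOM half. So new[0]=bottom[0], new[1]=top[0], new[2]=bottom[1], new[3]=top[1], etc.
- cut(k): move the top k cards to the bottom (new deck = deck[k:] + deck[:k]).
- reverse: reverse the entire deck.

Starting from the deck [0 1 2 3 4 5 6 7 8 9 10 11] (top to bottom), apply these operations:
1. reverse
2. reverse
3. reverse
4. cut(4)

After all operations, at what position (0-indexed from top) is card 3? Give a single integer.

Answer: 4

Derivation:
After op 1 (reverse): [11 10 9 8 7 6 5 4 3 2 1 0]
After op 2 (reverse): [0 1 2 3 4 5 6 7 8 9 10 11]
After op 3 (reverse): [11 10 9 8 7 6 5 4 3 2 1 0]
After op 4 (cut(4)): [7 6 5 4 3 2 1 0 11 10 9 8]
Card 3 is at position 4.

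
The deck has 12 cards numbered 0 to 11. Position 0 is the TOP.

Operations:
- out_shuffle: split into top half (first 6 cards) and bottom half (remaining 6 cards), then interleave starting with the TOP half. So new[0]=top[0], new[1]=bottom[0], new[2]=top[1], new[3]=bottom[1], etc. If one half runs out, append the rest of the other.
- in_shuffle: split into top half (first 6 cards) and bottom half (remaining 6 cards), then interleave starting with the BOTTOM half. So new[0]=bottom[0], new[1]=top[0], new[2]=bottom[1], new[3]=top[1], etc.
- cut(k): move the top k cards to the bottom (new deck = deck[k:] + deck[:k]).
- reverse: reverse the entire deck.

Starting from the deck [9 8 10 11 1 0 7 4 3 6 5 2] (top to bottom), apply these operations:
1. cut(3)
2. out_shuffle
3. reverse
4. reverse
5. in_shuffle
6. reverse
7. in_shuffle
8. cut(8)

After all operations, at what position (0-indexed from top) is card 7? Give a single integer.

After op 1 (cut(3)): [11 1 0 7 4 3 6 5 2 9 8 10]
After op 2 (out_shuffle): [11 6 1 5 0 2 7 9 4 8 3 10]
After op 3 (reverse): [10 3 8 4 9 7 2 0 5 1 6 11]
After op 4 (reverse): [11 6 1 5 0 2 7 9 4 8 3 10]
After op 5 (in_shuffle): [7 11 9 6 4 1 8 5 3 0 10 2]
After op 6 (reverse): [2 10 0 3 5 8 1 4 6 9 11 7]
After op 7 (in_shuffle): [1 2 4 10 6 0 9 3 11 5 7 8]
After op 8 (cut(8)): [11 5 7 8 1 2 4 10 6 0 9 3]
Card 7 is at position 2.

Answer: 2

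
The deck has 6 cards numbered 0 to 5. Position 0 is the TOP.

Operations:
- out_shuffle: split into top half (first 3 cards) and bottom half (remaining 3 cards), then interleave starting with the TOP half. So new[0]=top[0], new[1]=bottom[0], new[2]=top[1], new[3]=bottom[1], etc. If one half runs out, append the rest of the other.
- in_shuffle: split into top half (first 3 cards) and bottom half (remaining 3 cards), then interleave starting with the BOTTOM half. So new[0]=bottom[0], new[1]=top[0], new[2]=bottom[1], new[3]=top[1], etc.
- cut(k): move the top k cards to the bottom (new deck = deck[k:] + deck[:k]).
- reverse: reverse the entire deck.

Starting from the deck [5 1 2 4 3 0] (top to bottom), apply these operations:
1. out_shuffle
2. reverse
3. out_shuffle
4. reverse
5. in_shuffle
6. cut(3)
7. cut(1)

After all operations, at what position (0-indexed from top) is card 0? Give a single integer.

Answer: 0

Derivation:
After op 1 (out_shuffle): [5 4 1 3 2 0]
After op 2 (reverse): [0 2 3 1 4 5]
After op 3 (out_shuffle): [0 1 2 4 3 5]
After op 4 (reverse): [5 3 4 2 1 0]
After op 5 (in_shuffle): [2 5 1 3 0 4]
After op 6 (cut(3)): [3 0 4 2 5 1]
After op 7 (cut(1)): [0 4 2 5 1 3]
Card 0 is at position 0.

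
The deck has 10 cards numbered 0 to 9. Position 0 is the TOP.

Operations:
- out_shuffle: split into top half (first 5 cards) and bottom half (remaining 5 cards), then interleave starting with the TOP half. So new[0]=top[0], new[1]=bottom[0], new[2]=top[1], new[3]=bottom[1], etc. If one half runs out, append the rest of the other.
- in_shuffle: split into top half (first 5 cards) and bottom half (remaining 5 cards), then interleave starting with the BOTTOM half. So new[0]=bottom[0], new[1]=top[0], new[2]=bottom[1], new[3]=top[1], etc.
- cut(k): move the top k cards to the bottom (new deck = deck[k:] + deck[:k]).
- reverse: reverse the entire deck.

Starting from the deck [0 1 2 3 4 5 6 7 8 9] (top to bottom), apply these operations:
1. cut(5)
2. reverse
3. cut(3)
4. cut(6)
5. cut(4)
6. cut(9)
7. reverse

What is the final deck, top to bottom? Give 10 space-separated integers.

Answer: 3 4 5 6 7 8 9 0 1 2

Derivation:
After op 1 (cut(5)): [5 6 7 8 9 0 1 2 3 4]
After op 2 (reverse): [4 3 2 1 0 9 8 7 6 5]
After op 3 (cut(3)): [1 0 9 8 7 6 5 4 3 2]
After op 4 (cut(6)): [5 4 3 2 1 0 9 8 7 6]
After op 5 (cut(4)): [1 0 9 8 7 6 5 4 3 2]
After op 6 (cut(9)): [2 1 0 9 8 7 6 5 4 3]
After op 7 (reverse): [3 4 5 6 7 8 9 0 1 2]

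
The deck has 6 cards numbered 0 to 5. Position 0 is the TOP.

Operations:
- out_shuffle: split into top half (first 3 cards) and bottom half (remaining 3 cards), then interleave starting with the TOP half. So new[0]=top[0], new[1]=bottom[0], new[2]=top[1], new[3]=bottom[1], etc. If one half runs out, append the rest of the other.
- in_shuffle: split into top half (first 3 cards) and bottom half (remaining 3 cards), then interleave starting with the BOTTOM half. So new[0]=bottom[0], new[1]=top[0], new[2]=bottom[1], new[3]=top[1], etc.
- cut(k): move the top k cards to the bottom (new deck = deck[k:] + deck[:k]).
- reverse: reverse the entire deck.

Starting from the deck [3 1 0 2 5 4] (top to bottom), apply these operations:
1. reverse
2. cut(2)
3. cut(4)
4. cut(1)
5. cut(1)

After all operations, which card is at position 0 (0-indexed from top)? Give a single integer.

Answer: 2

Derivation:
After op 1 (reverse): [4 5 2 0 1 3]
After op 2 (cut(2)): [2 0 1 3 4 5]
After op 3 (cut(4)): [4 5 2 0 1 3]
After op 4 (cut(1)): [5 2 0 1 3 4]
After op 5 (cut(1)): [2 0 1 3 4 5]
Position 0: card 2.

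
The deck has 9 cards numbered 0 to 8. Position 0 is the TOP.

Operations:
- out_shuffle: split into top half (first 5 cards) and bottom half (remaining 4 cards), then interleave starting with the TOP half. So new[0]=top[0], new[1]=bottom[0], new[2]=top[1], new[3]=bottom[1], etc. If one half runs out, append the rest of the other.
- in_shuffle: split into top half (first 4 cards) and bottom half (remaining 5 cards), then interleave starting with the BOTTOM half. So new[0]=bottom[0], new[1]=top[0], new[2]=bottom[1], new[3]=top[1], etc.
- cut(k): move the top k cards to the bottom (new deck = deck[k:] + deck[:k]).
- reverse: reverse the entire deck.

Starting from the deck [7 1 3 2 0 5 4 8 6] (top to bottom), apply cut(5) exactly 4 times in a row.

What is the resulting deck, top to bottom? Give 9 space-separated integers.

After op 1 (cut(5)): [5 4 8 6 7 1 3 2 0]
After op 2 (cut(5)): [1 3 2 0 5 4 8 6 7]
After op 3 (cut(5)): [4 8 6 7 1 3 2 0 5]
After op 4 (cut(5)): [3 2 0 5 4 8 6 7 1]

Answer: 3 2 0 5 4 8 6 7 1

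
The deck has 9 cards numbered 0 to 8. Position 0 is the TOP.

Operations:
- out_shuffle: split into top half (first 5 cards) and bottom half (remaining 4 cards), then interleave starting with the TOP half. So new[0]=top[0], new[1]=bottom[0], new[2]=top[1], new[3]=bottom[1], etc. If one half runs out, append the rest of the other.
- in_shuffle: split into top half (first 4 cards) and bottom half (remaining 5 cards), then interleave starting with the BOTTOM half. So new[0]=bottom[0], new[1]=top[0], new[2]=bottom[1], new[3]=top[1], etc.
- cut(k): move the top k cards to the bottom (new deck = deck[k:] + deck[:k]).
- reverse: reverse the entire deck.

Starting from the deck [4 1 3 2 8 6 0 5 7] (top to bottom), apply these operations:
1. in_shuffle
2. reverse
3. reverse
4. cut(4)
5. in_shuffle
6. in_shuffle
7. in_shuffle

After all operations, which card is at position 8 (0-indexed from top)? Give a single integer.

Answer: 1

Derivation:
After op 1 (in_shuffle): [8 4 6 1 0 3 5 2 7]
After op 2 (reverse): [7 2 5 3 0 1 6 4 8]
After op 3 (reverse): [8 4 6 1 0 3 5 2 7]
After op 4 (cut(4)): [0 3 5 2 7 8 4 6 1]
After op 5 (in_shuffle): [7 0 8 3 4 5 6 2 1]
After op 6 (in_shuffle): [4 7 5 0 6 8 2 3 1]
After op 7 (in_shuffle): [6 4 8 7 2 5 3 0 1]
Position 8: card 1.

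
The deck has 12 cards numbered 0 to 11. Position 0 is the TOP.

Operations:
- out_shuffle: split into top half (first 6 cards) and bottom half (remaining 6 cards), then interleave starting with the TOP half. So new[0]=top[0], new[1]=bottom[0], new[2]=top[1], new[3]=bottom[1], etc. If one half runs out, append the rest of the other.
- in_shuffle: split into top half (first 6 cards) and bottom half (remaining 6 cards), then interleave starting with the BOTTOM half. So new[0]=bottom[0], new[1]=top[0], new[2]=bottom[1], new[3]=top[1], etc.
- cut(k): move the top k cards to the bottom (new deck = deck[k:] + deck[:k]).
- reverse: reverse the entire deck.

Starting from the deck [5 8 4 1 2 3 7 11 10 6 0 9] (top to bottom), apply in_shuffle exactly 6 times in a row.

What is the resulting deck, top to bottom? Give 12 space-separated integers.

After op 1 (in_shuffle): [7 5 11 8 10 4 6 1 0 2 9 3]
After op 2 (in_shuffle): [6 7 1 5 0 11 2 8 9 10 3 4]
After op 3 (in_shuffle): [2 6 8 7 9 1 10 5 3 0 4 11]
After op 4 (in_shuffle): [10 2 5 6 3 8 0 7 4 9 11 1]
After op 5 (in_shuffle): [0 10 7 2 4 5 9 6 11 3 1 8]
After op 6 (in_shuffle): [9 0 6 10 11 7 3 2 1 4 8 5]

Answer: 9 0 6 10 11 7 3 2 1 4 8 5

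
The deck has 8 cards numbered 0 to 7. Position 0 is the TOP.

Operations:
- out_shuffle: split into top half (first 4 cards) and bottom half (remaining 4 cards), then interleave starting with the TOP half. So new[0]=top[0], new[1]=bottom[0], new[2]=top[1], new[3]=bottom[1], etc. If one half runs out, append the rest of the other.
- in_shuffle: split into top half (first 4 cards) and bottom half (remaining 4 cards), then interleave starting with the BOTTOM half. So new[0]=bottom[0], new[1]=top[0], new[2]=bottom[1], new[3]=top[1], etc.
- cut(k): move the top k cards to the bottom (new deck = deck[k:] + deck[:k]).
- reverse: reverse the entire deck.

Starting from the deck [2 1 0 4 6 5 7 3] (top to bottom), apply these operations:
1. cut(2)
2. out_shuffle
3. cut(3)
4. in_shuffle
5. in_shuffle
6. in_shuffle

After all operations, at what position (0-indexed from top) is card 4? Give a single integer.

Answer: 0

Derivation:
After op 1 (cut(2)): [0 4 6 5 7 3 2 1]
After op 2 (out_shuffle): [0 7 4 3 6 2 5 1]
After op 3 (cut(3)): [3 6 2 5 1 0 7 4]
After op 4 (in_shuffle): [1 3 0 6 7 2 4 5]
After op 5 (in_shuffle): [7 1 2 3 4 0 5 6]
After op 6 (in_shuffle): [4 7 0 1 5 2 6 3]
Card 4 is at position 0.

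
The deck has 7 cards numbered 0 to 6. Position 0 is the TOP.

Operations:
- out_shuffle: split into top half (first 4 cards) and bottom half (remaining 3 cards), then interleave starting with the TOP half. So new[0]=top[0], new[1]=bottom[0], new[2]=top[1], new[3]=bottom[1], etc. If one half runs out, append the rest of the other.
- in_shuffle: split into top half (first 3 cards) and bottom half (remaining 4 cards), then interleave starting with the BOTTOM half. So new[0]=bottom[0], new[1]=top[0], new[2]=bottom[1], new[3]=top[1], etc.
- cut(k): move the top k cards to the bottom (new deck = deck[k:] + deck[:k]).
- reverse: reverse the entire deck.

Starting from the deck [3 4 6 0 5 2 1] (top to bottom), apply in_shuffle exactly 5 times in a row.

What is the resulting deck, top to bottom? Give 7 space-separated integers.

After op 1 (in_shuffle): [0 3 5 4 2 6 1]
After op 2 (in_shuffle): [4 0 2 3 6 5 1]
After op 3 (in_shuffle): [3 4 6 0 5 2 1]
After op 4 (in_shuffle): [0 3 5 4 2 6 1]
After op 5 (in_shuffle): [4 0 2 3 6 5 1]

Answer: 4 0 2 3 6 5 1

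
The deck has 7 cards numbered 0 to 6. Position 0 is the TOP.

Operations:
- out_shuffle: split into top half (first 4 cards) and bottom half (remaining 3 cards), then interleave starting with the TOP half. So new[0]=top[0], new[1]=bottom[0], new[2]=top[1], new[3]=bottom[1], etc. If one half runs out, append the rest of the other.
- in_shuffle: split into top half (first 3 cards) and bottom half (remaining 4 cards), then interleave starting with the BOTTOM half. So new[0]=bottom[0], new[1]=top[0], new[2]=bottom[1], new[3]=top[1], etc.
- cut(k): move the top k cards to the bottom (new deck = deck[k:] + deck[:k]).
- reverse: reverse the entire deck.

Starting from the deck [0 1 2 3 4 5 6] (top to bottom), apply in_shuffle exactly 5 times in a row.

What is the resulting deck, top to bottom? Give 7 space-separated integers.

Answer: 1 3 5 0 2 4 6

Derivation:
After op 1 (in_shuffle): [3 0 4 1 5 2 6]
After op 2 (in_shuffle): [1 3 5 0 2 4 6]
After op 3 (in_shuffle): [0 1 2 3 4 5 6]
After op 4 (in_shuffle): [3 0 4 1 5 2 6]
After op 5 (in_shuffle): [1 3 5 0 2 4 6]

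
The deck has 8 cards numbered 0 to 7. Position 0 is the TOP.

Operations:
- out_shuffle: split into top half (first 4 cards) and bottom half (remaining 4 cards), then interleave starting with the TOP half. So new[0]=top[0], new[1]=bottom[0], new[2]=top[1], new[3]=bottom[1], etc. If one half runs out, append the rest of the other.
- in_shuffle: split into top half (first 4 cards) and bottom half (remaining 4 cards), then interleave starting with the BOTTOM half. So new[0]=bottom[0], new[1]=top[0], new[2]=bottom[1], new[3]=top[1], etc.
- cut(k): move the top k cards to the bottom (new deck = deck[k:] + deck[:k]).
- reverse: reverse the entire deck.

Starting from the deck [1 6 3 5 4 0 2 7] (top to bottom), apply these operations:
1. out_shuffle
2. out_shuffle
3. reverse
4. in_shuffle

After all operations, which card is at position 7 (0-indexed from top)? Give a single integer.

Answer: 6

Derivation:
After op 1 (out_shuffle): [1 4 6 0 3 2 5 7]
After op 2 (out_shuffle): [1 3 4 2 6 5 0 7]
After op 3 (reverse): [7 0 5 6 2 4 3 1]
After op 4 (in_shuffle): [2 7 4 0 3 5 1 6]
Position 7: card 6.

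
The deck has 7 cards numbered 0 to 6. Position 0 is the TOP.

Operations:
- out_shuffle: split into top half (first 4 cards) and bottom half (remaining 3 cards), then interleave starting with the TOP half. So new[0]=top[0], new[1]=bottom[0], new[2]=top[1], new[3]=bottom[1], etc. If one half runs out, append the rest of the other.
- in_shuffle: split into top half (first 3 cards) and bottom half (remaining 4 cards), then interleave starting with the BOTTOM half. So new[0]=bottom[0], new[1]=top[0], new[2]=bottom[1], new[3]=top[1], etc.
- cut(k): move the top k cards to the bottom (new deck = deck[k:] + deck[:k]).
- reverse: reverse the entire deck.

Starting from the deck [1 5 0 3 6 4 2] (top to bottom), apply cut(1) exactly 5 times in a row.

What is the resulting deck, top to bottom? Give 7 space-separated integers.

After op 1 (cut(1)): [5 0 3 6 4 2 1]
After op 2 (cut(1)): [0 3 6 4 2 1 5]
After op 3 (cut(1)): [3 6 4 2 1 5 0]
After op 4 (cut(1)): [6 4 2 1 5 0 3]
After op 5 (cut(1)): [4 2 1 5 0 3 6]

Answer: 4 2 1 5 0 3 6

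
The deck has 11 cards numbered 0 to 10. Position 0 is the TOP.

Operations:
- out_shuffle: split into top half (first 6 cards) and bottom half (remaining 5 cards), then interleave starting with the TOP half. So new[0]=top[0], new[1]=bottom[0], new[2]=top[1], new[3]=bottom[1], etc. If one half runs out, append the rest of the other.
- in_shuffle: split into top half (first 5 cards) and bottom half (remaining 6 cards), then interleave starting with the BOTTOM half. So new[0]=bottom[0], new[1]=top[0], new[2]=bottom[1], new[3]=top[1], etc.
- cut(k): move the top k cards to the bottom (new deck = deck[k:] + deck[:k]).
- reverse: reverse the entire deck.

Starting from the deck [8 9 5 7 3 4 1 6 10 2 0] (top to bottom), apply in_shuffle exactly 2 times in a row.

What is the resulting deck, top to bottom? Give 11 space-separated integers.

Answer: 5 4 10 8 7 1 2 9 3 6 0

Derivation:
After op 1 (in_shuffle): [4 8 1 9 6 5 10 7 2 3 0]
After op 2 (in_shuffle): [5 4 10 8 7 1 2 9 3 6 0]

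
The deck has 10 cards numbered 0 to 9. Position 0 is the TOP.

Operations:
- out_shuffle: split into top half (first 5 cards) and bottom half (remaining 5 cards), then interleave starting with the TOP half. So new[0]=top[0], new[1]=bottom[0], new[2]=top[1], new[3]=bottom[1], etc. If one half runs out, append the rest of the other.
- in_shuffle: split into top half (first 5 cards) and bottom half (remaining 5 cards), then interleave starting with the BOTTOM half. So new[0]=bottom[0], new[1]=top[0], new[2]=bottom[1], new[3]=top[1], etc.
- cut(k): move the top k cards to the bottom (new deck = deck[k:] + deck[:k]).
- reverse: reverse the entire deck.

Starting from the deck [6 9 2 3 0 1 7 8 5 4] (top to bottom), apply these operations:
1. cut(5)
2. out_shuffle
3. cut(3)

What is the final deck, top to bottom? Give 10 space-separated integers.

Answer: 9 8 2 5 3 4 0 1 6 7

Derivation:
After op 1 (cut(5)): [1 7 8 5 4 6 9 2 3 0]
After op 2 (out_shuffle): [1 6 7 9 8 2 5 3 4 0]
After op 3 (cut(3)): [9 8 2 5 3 4 0 1 6 7]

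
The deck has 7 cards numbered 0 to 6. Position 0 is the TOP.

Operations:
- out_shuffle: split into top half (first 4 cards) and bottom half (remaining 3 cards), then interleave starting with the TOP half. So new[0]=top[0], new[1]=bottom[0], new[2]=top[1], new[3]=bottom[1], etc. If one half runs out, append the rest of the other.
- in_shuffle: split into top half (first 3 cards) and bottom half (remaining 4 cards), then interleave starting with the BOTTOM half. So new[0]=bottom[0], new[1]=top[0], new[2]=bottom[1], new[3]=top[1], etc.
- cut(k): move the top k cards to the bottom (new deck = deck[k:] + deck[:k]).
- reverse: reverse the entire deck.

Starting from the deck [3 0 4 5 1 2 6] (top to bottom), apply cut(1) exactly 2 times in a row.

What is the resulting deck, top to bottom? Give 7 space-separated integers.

Answer: 4 5 1 2 6 3 0

Derivation:
After op 1 (cut(1)): [0 4 5 1 2 6 3]
After op 2 (cut(1)): [4 5 1 2 6 3 0]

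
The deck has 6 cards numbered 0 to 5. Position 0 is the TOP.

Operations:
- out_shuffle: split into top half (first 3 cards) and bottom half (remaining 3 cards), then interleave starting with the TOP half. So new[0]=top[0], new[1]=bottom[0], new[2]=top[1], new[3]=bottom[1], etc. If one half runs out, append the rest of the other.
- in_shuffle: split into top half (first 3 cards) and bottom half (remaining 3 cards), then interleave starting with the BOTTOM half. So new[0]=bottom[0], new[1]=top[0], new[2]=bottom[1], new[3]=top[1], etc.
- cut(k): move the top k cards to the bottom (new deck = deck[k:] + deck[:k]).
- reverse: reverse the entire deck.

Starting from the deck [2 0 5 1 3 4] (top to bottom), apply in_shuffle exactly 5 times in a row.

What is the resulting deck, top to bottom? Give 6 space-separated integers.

Answer: 0 1 4 2 5 3

Derivation:
After op 1 (in_shuffle): [1 2 3 0 4 5]
After op 2 (in_shuffle): [0 1 4 2 5 3]
After op 3 (in_shuffle): [2 0 5 1 3 4]
After op 4 (in_shuffle): [1 2 3 0 4 5]
After op 5 (in_shuffle): [0 1 4 2 5 3]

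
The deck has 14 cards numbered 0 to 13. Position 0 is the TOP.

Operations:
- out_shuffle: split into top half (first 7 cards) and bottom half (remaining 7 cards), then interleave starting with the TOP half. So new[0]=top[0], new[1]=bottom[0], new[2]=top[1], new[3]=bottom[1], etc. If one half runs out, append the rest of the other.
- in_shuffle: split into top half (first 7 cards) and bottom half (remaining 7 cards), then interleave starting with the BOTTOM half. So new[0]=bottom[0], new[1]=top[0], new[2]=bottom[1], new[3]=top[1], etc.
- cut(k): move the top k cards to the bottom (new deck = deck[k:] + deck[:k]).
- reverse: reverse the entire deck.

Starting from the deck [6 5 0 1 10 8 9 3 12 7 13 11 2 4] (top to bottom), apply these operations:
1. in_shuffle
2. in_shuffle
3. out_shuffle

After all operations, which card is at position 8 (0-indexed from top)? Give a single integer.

After op 1 (in_shuffle): [3 6 12 5 7 0 13 1 11 10 2 8 4 9]
After op 2 (in_shuffle): [1 3 11 6 10 12 2 5 8 7 4 0 9 13]
After op 3 (out_shuffle): [1 5 3 8 11 7 6 4 10 0 12 9 2 13]
Position 8: card 10.

Answer: 10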